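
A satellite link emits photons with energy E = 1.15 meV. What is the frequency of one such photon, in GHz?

278 GHz

Convert to SI: E = 1.15 meV = 1.8425e-22 J.
For a photon f = E/h, so f = 2.781e11 Hz.
Converting to GHz: f = 278.1 GHz ≈ 278 GHz.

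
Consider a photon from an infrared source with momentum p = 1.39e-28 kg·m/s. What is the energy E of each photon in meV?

Apply E = pc: E = 4.167e-20 J.
Converting to meV: E = 260.1 meV ≈ 260 meV.

260 meV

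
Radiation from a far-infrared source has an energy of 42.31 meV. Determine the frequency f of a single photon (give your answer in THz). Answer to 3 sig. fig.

10.2 THz

In SI units: E = 42.31 meV = 6.7788e-21 J.
The photon relation is f = E/h, giving f = 1.023e13 Hz.
Converting to THz: f = 10.23 THz ≈ 10.2 THz.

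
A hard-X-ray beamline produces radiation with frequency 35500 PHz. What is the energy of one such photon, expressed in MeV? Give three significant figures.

0.147 MeV

Take h = 6.62607015 × 10^-34 J·s, 1 eV = 1.602176634 × 10^-19 J.
First convert: f = 35500 PHz = 3.55 × 10^19 Hz.
Apply E = hf: E = 2.352 × 10^-14 J.
Converting to MeV: E = 0.1468 MeV ≈ 0.147 MeV.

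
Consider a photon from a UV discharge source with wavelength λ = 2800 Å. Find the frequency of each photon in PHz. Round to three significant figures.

First convert: λ = 2800 Å = 2.8e-7 m.
Since f = c/λ for a photon, f = 1.071e15 Hz.
Converting to PHz: f = 1.071 PHz ≈ 1.07 PHz.

1.07 PHz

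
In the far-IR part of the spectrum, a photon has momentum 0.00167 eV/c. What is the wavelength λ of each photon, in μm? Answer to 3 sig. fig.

742 μm

(h = 6.62607015e-34 J·s, c = 2.99792458e8 m/s, 1 eV = 1.602176634e-19 J.)
First convert: p = 0.00167 eV/c = 8.9250e-31 kg·m/s.
The photon relation is λ = h/p, giving λ = 7.424e-4 m.
Converting to μm: λ = 742.4 μm ≈ 742 μm.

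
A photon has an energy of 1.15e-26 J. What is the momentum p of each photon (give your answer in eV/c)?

Use c = 2.99792458e8 m/s, 1 eV = 1.602176634e-19 J.
Apply p = E/c: p = 3.836e-35 kg·m/s.
Converting to eV/c: p = 7.178e-8 eV/c ≈ 7.18e-8 eV/c.

7.18e-8 eV/c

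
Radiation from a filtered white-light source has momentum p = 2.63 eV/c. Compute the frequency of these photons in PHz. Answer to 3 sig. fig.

0.636 PHz

(h = 6.62607015 × 10^-34 J·s, c = 2.99792458 × 10^8 m/s, 1 eV = 1.602176634 × 10^-19 J.)
In SI units: p = 2.63 eV/c = 1.4055 × 10^-27 kg·m/s.
The photon relation is f = pc/h, giving f = 6.359 × 10^14 Hz.
Converting to PHz: f = 0.6359 PHz ≈ 0.636 PHz.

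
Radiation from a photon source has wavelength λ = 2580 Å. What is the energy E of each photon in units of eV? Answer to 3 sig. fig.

(h = 6.62607015 × 10^-34 J·s, c = 2.99792458 × 10^8 m/s, 1 eV = 1.602176634 × 10^-19 J.)
First convert: λ = 2580 Å = 2.580 × 10^-7 m.
The photon relation is E = hc/λ, giving E = 7.699 × 10^-19 J.
Converting to eV: E = 4.806 eV ≈ 4.81 eV.

4.81 eV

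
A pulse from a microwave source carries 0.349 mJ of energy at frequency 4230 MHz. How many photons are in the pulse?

1.25 × 10^20 photons

Per-photon energy: E = 2.803 × 10^-24 J (from frequency = 4230 MHz).
N = E_total / E_photon = 3.49 × 10^-4 J / 2.803 × 10^-24 J = 1.25 × 10^20.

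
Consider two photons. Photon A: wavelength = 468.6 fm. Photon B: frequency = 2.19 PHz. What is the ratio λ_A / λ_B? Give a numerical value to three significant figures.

λ_A = 4.686e-13 m (from wavelength = 468.6 fm, via λ given directly).
λ_B = 1.369e-7 m (from frequency = 2.19 PHz, via λ = c/f).
Ratio = 4.686e-13 / 1.369e-7 = 3.42e-6.

3.42e-6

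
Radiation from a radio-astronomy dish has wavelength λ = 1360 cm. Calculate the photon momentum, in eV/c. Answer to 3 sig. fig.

In SI units: λ = 1360 cm = 13.6 m.
For a photon p = h/λ, so p = 4.872e-35 kg·m/s.
Converting to eV/c: p = 9.116e-8 eV/c ≈ 9.12e-8 eV/c.

9.12e-8 eV/c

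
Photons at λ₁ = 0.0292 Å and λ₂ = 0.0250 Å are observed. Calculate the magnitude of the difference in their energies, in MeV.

Using E = hc/λ: E₁ = 6.803 × 10^-14 J, E₂ = 7.946 × 10^-14 J.
|ΔE| = |6.803 × 10^-14 − 7.946 × 10^-14| = 1.14 × 10^-14 J = 0.0713 MeV.

0.0713 MeV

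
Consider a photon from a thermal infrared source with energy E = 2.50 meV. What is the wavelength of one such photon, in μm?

496 μm

Use h = 6.62607015 × 10^-34 J·s, c = 2.99792458 × 10^8 m/s, 1 eV = 1.602176634 × 10^-19 J.
Convert to SI: E = 2.50 meV = 4.0054 × 10^-22 J.
The photon relation is λ = hc/E, giving λ = 4.959 × 10^-4 m.
Converting to μm: λ = 495.9 μm ≈ 496 μm.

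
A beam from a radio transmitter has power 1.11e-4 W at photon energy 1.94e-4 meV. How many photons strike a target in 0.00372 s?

1.33e19 photons

Total energy: E_total = P·t = 1.11e-4 × 0.00372 = 4.129e-7 J.
Per-photon energy: E = 3.108e-26 J.
N = E_total / E_photon = 1.33e19.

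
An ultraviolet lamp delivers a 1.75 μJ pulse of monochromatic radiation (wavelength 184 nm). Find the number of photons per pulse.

Per-photon energy: E = 1.080·10^-18 J (from wavelength = 184 nm).
N = E_total / E_photon = 1.75·10^-6 J / 1.080·10^-18 J = 1.62·10^12.

1.62·10^12 photons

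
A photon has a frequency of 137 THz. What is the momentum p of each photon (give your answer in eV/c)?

0.567 eV/c

In SI units: f = 137 THz = 1.37·10^14 Hz.
Apply p = hf/c: p = 3.028·10^-28 kg·m/s.
Converting to eV/c: p = 0.5666 eV/c ≈ 0.567 eV/c.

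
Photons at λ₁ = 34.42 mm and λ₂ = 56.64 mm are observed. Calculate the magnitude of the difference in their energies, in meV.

0.0141 meV

Using E = hc/λ: E₁ = 5.7712 × 10^-24 J, E₂ = 3.5071 × 10^-24 J.
|ΔE| = |5.7712 × 10^-24 − 3.5071 × 10^-24| = 2.26 × 10^-24 J = 0.0141 meV.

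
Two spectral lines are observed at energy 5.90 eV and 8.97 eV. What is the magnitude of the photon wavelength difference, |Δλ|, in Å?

Using λ = hc/E: λ₁ = 2.101e-7 m, λ₂ = 1.382e-7 m.
|Δλ| = |2.101e-7 − 1.382e-7| = 7.19e-8 m = 719 Å.

719 Å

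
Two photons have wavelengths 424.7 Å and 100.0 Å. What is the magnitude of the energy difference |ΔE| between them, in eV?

94.8 eV

Using E = hc/λ: E₁ = 4.6773·10^-18 J, E₂ = 1.9864·10^-17 J.
|ΔE| = |4.6773·10^-18 − 1.9864·10^-17| = 1.52·10^-17 J = 94.8 eV.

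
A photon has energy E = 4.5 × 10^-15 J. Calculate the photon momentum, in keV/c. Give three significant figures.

28.1 keV/c

(c = 2.99792458 × 10^8 m/s, 1 eV = 1.602176634 × 10^-19 J.)
Apply p = E/c: p = 1.501 × 10^-23 kg·m/s.
Converting to keV/c: p = 28.09 keV/c ≈ 28.1 keV/c.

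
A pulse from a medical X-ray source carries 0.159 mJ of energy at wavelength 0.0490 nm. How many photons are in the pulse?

Per-photon energy: E = 4.054e-15 J (from wavelength = 0.0490 nm).
N = E_total / E_photon = 1.59e-4 J / 4.054e-15 J = 3.92e10.

3.92e10 photons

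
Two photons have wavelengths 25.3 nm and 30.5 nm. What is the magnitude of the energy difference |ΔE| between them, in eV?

8.36 eV

Using E = hc/λ: E₁ = 7.852e-18 J, E₂ = 6.513e-18 J.
|ΔE| = |7.852e-18 − 6.513e-18| = 1.34e-18 J = 8.36 eV.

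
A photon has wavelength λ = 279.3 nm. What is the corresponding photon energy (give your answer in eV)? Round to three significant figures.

4.44 eV

(h = 6.62607015e-34 J·s, c = 2.99792458e8 m/s, 1 eV = 1.602176634e-19 J.)
In SI units: λ = 279.3 nm = 2.793e-7 m.
For a photon E = hc/λ, so E = 7.112e-19 J.
Converting to eV: E = 4.439 eV ≈ 4.44 eV.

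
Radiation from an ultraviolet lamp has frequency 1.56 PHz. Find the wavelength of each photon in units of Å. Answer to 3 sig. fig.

1920 Å

(c = 2.99792458 × 10^8 m/s.)
First convert: f = 1.56 PHz = 1.56 × 10^15 Hz.
Apply λ = c/f: λ = 1.922 × 10^-7 m.
Converting to Å: λ = 1922 Å ≈ 1920 Å.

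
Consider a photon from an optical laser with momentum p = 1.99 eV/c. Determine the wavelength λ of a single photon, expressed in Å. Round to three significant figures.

Take h = 6.62607015 × 10^-34 J·s, c = 2.99792458 × 10^8 m/s, 1 eV = 1.602176634 × 10^-19 J.
In SI units: p = 1.99 eV/c = 1.0635 × 10^-27 kg·m/s.
For a photon λ = h/p, so λ = 6.230 × 10^-7 m.
Converting to Å: λ = 6230 Å ≈ 6230 Å.

6230 Å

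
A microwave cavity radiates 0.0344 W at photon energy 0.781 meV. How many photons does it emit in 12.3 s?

3.38e21 photons

Total energy: E_total = P·t = 0.0344 × 12.3 = 0.4231 J.
Per-photon energy: E = 1.251e-22 J.
N = E_total / E_photon = 3.38e21.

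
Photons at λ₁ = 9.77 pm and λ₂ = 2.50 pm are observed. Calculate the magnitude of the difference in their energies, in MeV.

Using E = hc/λ: E₁ = 2.033·10^-14 J, E₂ = 7.946·10^-14 J.
|ΔE| = |2.033·10^-14 − 7.946·10^-14| = 5.91·10^-14 J = 0.369 MeV.

0.369 MeV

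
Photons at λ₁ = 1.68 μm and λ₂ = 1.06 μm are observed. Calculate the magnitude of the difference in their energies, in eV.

Using E = hc/λ: E₁ = 1.182e-19 J, E₂ = 1.874e-19 J.
|ΔE| = |1.182e-19 − 1.874e-19| = 6.92e-20 J = 0.432 eV.

0.432 eV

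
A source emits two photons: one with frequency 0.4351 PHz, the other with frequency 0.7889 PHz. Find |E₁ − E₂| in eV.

1.46 eV

Using E = hf: E₁ = 2.8830e-19 J, E₂ = 5.2273e-19 J.
|ΔE| = |2.8830e-19 − 5.2273e-19| = 2.34e-19 J = 1.46 eV.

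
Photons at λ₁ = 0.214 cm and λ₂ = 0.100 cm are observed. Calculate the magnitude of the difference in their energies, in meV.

0.660 meV

Using E = hc/λ: E₁ = 9.282e-23 J, E₂ = 1.986e-22 J.
|ΔE| = |9.282e-23 − 1.986e-22| = 1.06e-22 J = 0.660 meV.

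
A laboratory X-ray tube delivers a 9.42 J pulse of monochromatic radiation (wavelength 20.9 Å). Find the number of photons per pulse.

Per-photon energy: E = 9.505e-17 J (from wavelength = 20.9 Å).
N = E_total / E_photon = 9.42 J / 9.505e-17 J = 9.91e16.

9.91e16 photons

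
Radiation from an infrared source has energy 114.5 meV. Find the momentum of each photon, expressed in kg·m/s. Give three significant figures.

Convert to SI: E = 114.5 meV = 1.8345 × 10^-20 J.
For a photon p = E/c, so p = 6.119 × 10^-29 kg·m/s.
So p ≈ 6.12 × 10^-29 kg·m/s.

6.12 × 10^-29 kg·m/s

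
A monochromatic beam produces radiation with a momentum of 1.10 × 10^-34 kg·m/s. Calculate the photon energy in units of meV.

2.06 × 10^-4 meV

(c = 2.99792458 × 10^8 m/s, 1 eV = 1.602176634 × 10^-19 J.)
Since E = pc for a photon, E = 3.298 × 10^-26 J.
Converting to meV: E = 2.058 × 10^-4 meV ≈ 2.06 × 10^-4 meV.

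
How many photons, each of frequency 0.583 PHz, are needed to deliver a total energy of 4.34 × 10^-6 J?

Per-photon energy: E = 3.863 × 10^-19 J (from frequency = 0.583 PHz).
N = E_total / E_photon = 4.34 × 10^-6 J / 3.863 × 10^-19 J = 1.12 × 10^13.

1.12 × 10^13 photons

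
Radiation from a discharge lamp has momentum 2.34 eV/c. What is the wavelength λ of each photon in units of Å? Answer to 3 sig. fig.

Convert to SI: p = 2.34 eV/c = 1.2506 × 10^-27 kg·m/s.
Apply λ = h/p: λ = 5.298 × 10^-7 m.
Converting to Å: λ = 5298 Å ≈ 5300 Å.

5300 Å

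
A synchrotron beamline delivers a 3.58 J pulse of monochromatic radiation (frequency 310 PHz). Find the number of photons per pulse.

1.74e16 photons

Per-photon energy: E = 2.054e-16 J (from frequency = 310 PHz).
N = E_total / E_photon = 3.58 J / 2.054e-16 J = 1.74e16.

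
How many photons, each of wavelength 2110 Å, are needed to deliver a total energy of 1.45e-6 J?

1.54e12 photons

Per-photon energy: E = 9.414e-19 J (from wavelength = 2110 Å).
N = E_total / E_photon = 1.45e-6 J / 9.414e-19 J = 1.54e12.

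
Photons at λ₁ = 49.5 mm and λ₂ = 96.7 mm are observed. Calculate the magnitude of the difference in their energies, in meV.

Using E = hc/λ: E₁ = 4.013·10^-24 J, E₂ = 2.054·10^-24 J.
|ΔE| = |4.013·10^-24 − 2.054·10^-24| = 1.96·10^-24 J = 0.0122 meV.

0.0122 meV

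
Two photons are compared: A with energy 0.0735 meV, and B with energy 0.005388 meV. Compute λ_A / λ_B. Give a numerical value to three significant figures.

0.0733

λ_A = 0.01687 m (from energy = 0.0735 meV, via λ = hc/E).
λ_B = 0.2301 m (from energy = 0.005388 meV, via λ = hc/E).
Ratio = 0.01687 / 0.2301 = 0.0733.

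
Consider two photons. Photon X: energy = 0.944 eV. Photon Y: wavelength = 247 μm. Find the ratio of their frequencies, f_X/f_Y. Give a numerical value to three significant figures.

188

f_X = 2.283 × 10^14 Hz (from energy = 0.944 eV, via f = E/h).
f_Y = 1.214 × 10^12 Hz (from wavelength = 247 μm, via f = c/λ).
Ratio = 2.283 × 10^14 / 1.214 × 10^12 = 188.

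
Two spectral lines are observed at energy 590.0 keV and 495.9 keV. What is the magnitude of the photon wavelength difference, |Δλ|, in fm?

399 fm

Using λ = hc/E: λ₁ = 2.1014e-12 m, λ₂ = 2.5002e-12 m.
|Δλ| = |2.1014e-12 − 2.5002e-12| = 3.99e-13 m = 399 fm.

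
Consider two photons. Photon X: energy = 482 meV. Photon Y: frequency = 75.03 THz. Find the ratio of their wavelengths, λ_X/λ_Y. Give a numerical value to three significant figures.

0.644

λ_X = 2.572 × 10^-6 m (from energy = 482 meV, via λ = hc/E).
λ_Y = 3.996 × 10^-6 m (from frequency = 75.03 THz, via λ = c/f).
Ratio = 2.572 × 10^-6 / 3.996 × 10^-6 = 0.644.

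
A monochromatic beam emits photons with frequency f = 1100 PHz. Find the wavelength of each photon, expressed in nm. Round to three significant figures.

Use c = 2.99792458·10^8 m/s.
First convert: f = 1100 PHz = 1.10·10^18 Hz.
The photon relation is λ = c/f, giving λ = 2.725·10^-10 m.
Converting to nm: λ = 0.2725 nm ≈ 0.273 nm.

0.273 nm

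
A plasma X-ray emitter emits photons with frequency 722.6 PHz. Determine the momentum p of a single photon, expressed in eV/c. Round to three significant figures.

Use h = 6.62607015e-34 J·s, c = 2.99792458e8 m/s, 1 eV = 1.602176634e-19 J.
In SI units: f = 722.6 PHz = 7.226e17 Hz.
The photon relation is p = hf/c, giving p = 1.597e-24 kg·m/s.
Converting to eV/c: p = 2988 eV/c ≈ 2990 eV/c.

2990 eV/c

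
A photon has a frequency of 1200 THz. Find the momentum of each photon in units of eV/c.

4.96 eV/c

Convert to SI: f = 1200 THz = 1.20 × 10^15 Hz.
For a photon p = hf/c, so p = 2.652 × 10^-27 kg·m/s.
Converting to eV/c: p = 4.963 eV/c ≈ 4.96 eV/c.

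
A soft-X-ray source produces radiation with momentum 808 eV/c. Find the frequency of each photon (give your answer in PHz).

195 PHz

First convert: p = 808 eV/c = 4.3182e-25 kg·m/s.
Apply f = pc/h: f = 1.954e17 Hz.
Converting to PHz: f = 195.4 PHz ≈ 195 PHz.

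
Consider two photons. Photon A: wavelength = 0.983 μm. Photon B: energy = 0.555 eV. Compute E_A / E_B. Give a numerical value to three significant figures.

E_A = 2.021 × 10^-19 J (from wavelength = 0.983 μm, via E = hc/λ).
E_B = 8.892 × 10^-20 J (from energy = 0.555 eV, via E given directly).
Ratio = 2.021 × 10^-19 / 8.892 × 10^-20 = 2.27.

2.27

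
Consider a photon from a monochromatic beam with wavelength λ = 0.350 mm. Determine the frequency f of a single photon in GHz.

857 GHz

Take c = 2.99792458 × 10^8 m/s.
Convert to SI: λ = 0.350 mm = 3.50 × 10^-4 m.
The photon relation is f = c/λ, giving f = 8.565 × 10^11 Hz.
Converting to GHz: f = 856.5 GHz ≈ 857 GHz.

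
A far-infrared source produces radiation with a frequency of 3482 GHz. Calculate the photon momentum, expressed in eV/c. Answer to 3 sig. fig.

Take h = 6.62607015 × 10^-34 J·s, c = 2.99792458 × 10^8 m/s, 1 eV = 1.602176634 × 10^-19 J.
Convert to SI: f = 3482 GHz = 3.482 × 10^12 Hz.
Since p = hf/c for a photon, p = 7.696 × 10^-30 kg·m/s.
Converting to eV/c: p = 0.01440 eV/c ≈ 0.0144 eV/c.

0.0144 eV/c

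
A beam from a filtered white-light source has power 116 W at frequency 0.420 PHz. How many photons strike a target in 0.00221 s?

9.21e17 photons

Total energy: E_total = P·t = 116 × 0.00221 = 0.2564 J.
Per-photon energy: E = 2.783e-19 J.
N = E_total / E_photon = 9.21e17.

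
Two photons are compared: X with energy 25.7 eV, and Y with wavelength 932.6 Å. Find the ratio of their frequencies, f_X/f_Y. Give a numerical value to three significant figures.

f_X = 6.214e15 Hz (from energy = 25.7 eV, via f = E/h).
f_Y = 3.215e15 Hz (from wavelength = 932.6 Å, via f = c/λ).
Ratio = 6.214e15 / 3.215e15 = 1.93.

1.93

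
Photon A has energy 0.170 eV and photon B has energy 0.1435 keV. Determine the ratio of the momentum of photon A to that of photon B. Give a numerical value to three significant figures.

1.18e-3

p_A = 9.085e-29 kg·m/s (from energy = 0.170 eV, via p = E/c).
p_B = 7.669e-26 kg·m/s (from energy = 0.1435 keV, via p = E/c).
Ratio = 9.085e-29 / 7.669e-26 = 1.18e-3.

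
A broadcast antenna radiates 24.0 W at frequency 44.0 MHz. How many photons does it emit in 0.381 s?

Total energy: E_total = P·t = 24.0 × 0.381 = 9.144 J.
Per-photon energy: E = 2.915e-26 J.
N = E_total / E_photon = 3.14e26.

3.14e26 photons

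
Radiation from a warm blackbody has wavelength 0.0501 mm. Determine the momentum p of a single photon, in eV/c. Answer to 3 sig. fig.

0.0247 eV/c

Use h = 6.62607015·10^-34 J·s, c = 2.99792458·10^8 m/s, 1 eV = 1.602176634·10^-19 J.
Convert to SI: λ = 0.0501 mm = 5.01·10^-5 m.
Since p = h/λ for a photon, p = 1.323·10^-29 kg·m/s.
Converting to eV/c: p = 0.02475 eV/c ≈ 0.0247 eV/c.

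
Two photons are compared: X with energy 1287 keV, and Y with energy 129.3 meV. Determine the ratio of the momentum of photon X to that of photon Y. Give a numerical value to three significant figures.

p_X = 6.878e-22 kg·m/s (from energy = 1287 keV, via p = E/c).
p_Y = 6.910e-29 kg·m/s (from energy = 129.3 meV, via p = E/c).
Ratio = 6.878e-22 / 6.910e-29 = 9.95e6.

9.95e6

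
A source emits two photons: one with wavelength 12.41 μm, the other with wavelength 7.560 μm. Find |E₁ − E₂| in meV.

64.1 meV

Using E = hc/λ: E₁ = 1.6007 × 10^-20 J, E₂ = 2.6276 × 10^-20 J.
|ΔE| = |1.6007 × 10^-20 − 2.6276 × 10^-20| = 1.03 × 10^-20 J = 64.1 meV.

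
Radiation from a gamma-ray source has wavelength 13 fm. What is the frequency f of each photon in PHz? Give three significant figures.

2.31e7 PHz

First convert: λ = 13 fm = 1.3e-14 m.
The photon relation is f = c/λ, giving f = 2.306e22 Hz.
Converting to PHz: f = 2.306e7 PHz ≈ 2.31e7 PHz.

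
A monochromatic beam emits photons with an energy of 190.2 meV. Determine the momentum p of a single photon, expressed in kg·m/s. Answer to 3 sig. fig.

Use c = 2.99792458 × 10^8 m/s, 1 eV = 1.602176634 × 10^-19 J.
First convert: E = 190.2 meV = 3.0473 × 10^-20 J.
Apply p = E/c: p = 1.016 × 10^-28 kg·m/s.
So p ≈ 1.02 × 10^-28 kg·m/s.

1.02 × 10^-28 kg·m/s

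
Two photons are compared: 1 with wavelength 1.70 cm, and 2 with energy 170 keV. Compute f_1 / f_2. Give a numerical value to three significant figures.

4.29 × 10^-10

f_1 = 1.763 × 10^10 Hz (from wavelength = 1.70 cm, via f = c/λ).
f_2 = 4.111 × 10^19 Hz (from energy = 170 keV, via f = E/h).
Ratio = 1.763 × 10^10 / 4.111 × 10^19 = 4.29 × 10^-10.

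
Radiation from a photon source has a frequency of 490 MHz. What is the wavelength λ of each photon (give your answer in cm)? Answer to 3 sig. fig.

Convert to SI: f = 490 MHz = 4.9 × 10^8 Hz.
The photon relation is λ = c/f, giving λ = 0.6118 m.
Converting to cm: λ = 61.18 cm ≈ 61.2 cm.

61.2 cm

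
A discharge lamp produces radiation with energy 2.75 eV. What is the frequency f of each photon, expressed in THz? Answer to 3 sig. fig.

(h = 6.62607015·10^-34 J·s, 1 eV = 1.602176634·10^-19 J.)
First convert: E = 2.75 eV = 4.4060·10^-19 J.
Apply f = E/h: f = 6.649·10^14 Hz.
Converting to THz: f = 664.9 THz ≈ 665 THz.

665 THz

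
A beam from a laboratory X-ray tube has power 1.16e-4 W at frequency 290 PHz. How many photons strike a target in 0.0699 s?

Total energy: E_total = P·t = 1.16e-4 × 0.0699 = 8.108e-6 J.
Per-photon energy: E = 1.922e-16 J.
N = E_total / E_photon = 4.22e10.

4.22e10 photons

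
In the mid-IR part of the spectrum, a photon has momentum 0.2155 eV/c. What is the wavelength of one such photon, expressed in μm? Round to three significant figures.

(h = 6.62607015e-34 J·s, c = 2.99792458e8 m/s, 1 eV = 1.602176634e-19 J.)
In SI units: p = 0.2155 eV/c = 1.1517e-28 kg·m/s.
Apply λ = h/p: λ = 5.753e-6 m.
Converting to μm: λ = 5.753 μm ≈ 5.75 μm.

5.75 μm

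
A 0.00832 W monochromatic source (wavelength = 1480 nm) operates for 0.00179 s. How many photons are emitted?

1.11e14 photons

Total energy: E_total = P·t = 0.00832 × 0.00179 = 1.489e-5 J.
Per-photon energy: E = 1.342e-19 J.
N = E_total / E_photon = 1.11e14.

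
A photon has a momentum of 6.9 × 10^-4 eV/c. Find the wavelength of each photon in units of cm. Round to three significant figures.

Use h = 6.62607015 × 10^-34 J·s, c = 2.99792458 × 10^8 m/s, 1 eV = 1.602176634 × 10^-19 J.
In SI units: p = 6.9 × 10^-4 eV/c = 3.6876 × 10^-31 kg·m/s.
The photon relation is λ = h/p, giving λ = 0.001797 m.
Converting to cm: λ = 0.1797 cm ≈ 0.180 cm.

0.180 cm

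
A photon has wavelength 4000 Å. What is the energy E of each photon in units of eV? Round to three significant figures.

3.10 eV

Use h = 6.62607015e-34 J·s, c = 2.99792458e8 m/s, 1 eV = 1.602176634e-19 J.
First convert: λ = 4000 Å = 4.00e-7 m.
Apply E = hc/λ: E = 4.966e-19 J.
Converting to eV: E = 3.100 eV ≈ 3.10 eV.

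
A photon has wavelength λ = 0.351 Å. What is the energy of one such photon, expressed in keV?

35.3 keV

Take h = 6.62607015 × 10^-34 J·s, c = 2.99792458 × 10^8 m/s, 1 eV = 1.602176634 × 10^-19 J.
In SI units: λ = 0.351 Å = 3.51 × 10^-11 m.
For a photon E = hc/λ, so E = 5.659 × 10^-15 J.
Converting to keV: E = 35.32 keV ≈ 35.3 keV.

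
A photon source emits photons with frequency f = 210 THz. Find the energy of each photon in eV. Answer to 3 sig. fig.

Take h = 6.62607015e-34 J·s, 1 eV = 1.602176634e-19 J.
Convert to SI: f = 210 THz = 2.1e14 Hz.
Since E = hf for a photon, E = 1.391e-19 J.
Converting to eV: E = 0.8685 eV ≈ 0.868 eV.

0.868 eV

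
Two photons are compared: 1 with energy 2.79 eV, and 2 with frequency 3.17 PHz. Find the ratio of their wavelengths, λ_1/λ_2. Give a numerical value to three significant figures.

4.70

λ_1 = 4.444 × 10^-7 m (from energy = 2.79 eV, via λ = hc/E).
λ_2 = 9.457 × 10^-8 m (from frequency = 3.17 PHz, via λ = c/f).
Ratio = 4.444 × 10^-7 / 9.457 × 10^-8 = 4.70.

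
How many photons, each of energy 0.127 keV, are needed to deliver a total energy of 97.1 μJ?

Per-photon energy: E = 2.035 × 10^-17 J (from energy = 0.127 keV).
N = E_total / E_photon = 9.71 × 10^-5 J / 2.035 × 10^-17 J = 4.77 × 10^12.

4.77 × 10^12 photons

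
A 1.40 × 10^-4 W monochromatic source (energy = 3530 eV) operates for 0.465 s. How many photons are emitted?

Total energy: E_total = P·t = 1.40 × 10^-4 × 0.465 = 6.510 × 10^-5 J.
Per-photon energy: E = 5.656 × 10^-16 J.
N = E_total / E_photon = 1.15 × 10^11.

1.15 × 10^11 photons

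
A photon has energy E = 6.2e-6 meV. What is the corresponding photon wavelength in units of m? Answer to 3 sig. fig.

In SI units: E = 6.2e-6 meV = 9.9335e-28 J.
For a photon λ = hc/E, so λ = 200.0 m.
So λ ≈ 200 m.

200 m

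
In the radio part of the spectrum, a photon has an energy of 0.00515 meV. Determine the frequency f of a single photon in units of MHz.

(h = 6.62607015e-34 J·s, 1 eV = 1.602176634e-19 J.)
In SI units: E = 0.00515 meV = 8.2512e-25 J.
Apply f = E/h: f = 1.245e9 Hz.
Converting to MHz: f = 1245 MHz ≈ 1250 MHz.

1250 MHz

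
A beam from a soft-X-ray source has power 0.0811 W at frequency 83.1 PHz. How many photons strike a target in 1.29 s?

1.90 × 10^15 photons

Total energy: E_total = P·t = 0.0811 × 1.29 = 0.1046 J.
Per-photon energy: E = 5.506 × 10^-17 J.
N = E_total / E_photon = 1.90 × 10^15.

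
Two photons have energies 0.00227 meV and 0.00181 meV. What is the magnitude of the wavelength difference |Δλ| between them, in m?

Using λ = hc/E: λ₁ = 0.5462 m, λ₂ = 0.6850 m.
|Δλ| = |0.5462 − 0.6850| = 0.139 m.

0.139 m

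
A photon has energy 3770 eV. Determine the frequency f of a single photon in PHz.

Take h = 6.62607015e-34 J·s, 1 eV = 1.602176634e-19 J.
Convert to SI: E = 3770 eV = 6.0402e-16 J.
The photon relation is f = E/h, giving f = 9.116e17 Hz.
Converting to PHz: f = 911.6 PHz ≈ 912 PHz.

912 PHz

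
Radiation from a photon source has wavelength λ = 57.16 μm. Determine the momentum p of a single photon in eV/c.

Convert to SI: λ = 57.16 μm = 5.716e-5 m.
Since p = h/λ for a photon, p = 1.159e-29 kg·m/s.
Converting to eV/c: p = 0.02169 eV/c ≈ 0.0217 eV/c.

0.0217 eV/c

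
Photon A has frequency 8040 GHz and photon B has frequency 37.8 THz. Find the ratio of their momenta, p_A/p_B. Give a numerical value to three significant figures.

0.213

p_A = 1.777e-29 kg·m/s (from frequency = 8040 GHz, via p = hf/c).
p_B = 8.355e-29 kg·m/s (from frequency = 37.8 THz, via p = hf/c).
Ratio = 1.777e-29 / 8.355e-29 = 0.213.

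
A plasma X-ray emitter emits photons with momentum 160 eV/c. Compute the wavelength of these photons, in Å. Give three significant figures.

77.5 Å

First convert: p = 160 eV/c = 8.5509e-26 kg·m/s.
The photon relation is λ = h/p, giving λ = 7.749e-9 m.
Converting to Å: λ = 77.49 Å ≈ 77.5 Å.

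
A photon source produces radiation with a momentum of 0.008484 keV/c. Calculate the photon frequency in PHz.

Use h = 6.62607015 × 10^-34 J·s, c = 2.99792458 × 10^8 m/s, 1 eV = 1.602176634 × 10^-19 J.
In SI units: p = 0.008484 keV/c = 4.5341 × 10^-27 kg·m/s.
Since f = pc/h for a photon, f = 2.051 × 10^15 Hz.
Converting to PHz: f = 2.051 PHz ≈ 2.05 PHz.

2.05 PHz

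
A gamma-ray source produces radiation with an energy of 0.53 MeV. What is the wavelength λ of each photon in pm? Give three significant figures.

2.34 pm

(h = 6.62607015 × 10^-34 J·s, c = 2.99792458 × 10^8 m/s, 1 eV = 1.602176634 × 10^-19 J.)
In SI units: E = 0.53 MeV = 8.4915 × 10^-14 J.
For a photon λ = hc/E, so λ = 2.339 × 10^-12 m.
Converting to pm: λ = 2.339 pm ≈ 2.34 pm.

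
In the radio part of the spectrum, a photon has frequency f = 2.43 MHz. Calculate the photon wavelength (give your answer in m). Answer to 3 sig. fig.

123 m

Use c = 2.99792458 × 10^8 m/s.
Convert to SI: f = 2.43 MHz = 2.43 × 10^6 Hz.
Since λ = c/f for a photon, λ = 123.4 m.
So λ ≈ 123 m.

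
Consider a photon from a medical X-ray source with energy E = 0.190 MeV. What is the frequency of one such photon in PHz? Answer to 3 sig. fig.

(h = 6.62607015 × 10^-34 J·s, 1 eV = 1.602176634 × 10^-19 J.)
First convert: E = 0.190 MeV = 3.0441 × 10^-14 J.
Since f = E/h for a photon, f = 4.594 × 10^19 Hz.
Converting to PHz: f = 45940 PHz ≈ 4.59 × 10^4 PHz.

4.59 × 10^4 PHz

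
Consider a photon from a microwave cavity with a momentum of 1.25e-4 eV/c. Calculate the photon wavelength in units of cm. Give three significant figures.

0.992 cm

Take h = 6.62607015e-34 J·s, c = 2.99792458e8 m/s, 1 eV = 1.602176634e-19 J.
First convert: p = 1.25e-4 eV/c = 6.6804e-32 kg·m/s.
Apply λ = h/p: λ = 0.009919 m.
Converting to cm: λ = 0.9919 cm ≈ 0.992 cm.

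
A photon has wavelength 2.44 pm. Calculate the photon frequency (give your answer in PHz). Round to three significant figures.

1.23 × 10^5 PHz

Use c = 2.99792458 × 10^8 m/s.
In SI units: λ = 2.44 pm = 2.44 × 10^-12 m.
Since f = c/λ for a photon, f = 1.229 × 10^20 Hz.
Converting to PHz: f = 122900 PHz ≈ 1.23 × 10^5 PHz.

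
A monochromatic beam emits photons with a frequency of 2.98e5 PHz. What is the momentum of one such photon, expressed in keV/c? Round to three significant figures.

Use h = 6.62607015e-34 J·s, c = 2.99792458e8 m/s, 1 eV = 1.602176634e-19 J.
Convert to SI: f = 2.98e5 PHz = 2.98e20 Hz.
The photon relation is p = hf/c, giving p = 6.586e-22 kg·m/s.
Converting to keV/c: p = 1232 keV/c ≈ 1230 keV/c.

1230 keV/c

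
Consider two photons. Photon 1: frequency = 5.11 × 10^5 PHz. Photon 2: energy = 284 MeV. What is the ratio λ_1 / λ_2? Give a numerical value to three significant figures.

λ_1 = 5.867 × 10^-13 m (from frequency = 5.11 × 10^5 PHz, via λ = c/f).
λ_2 = 4.366 × 10^-15 m (from energy = 284 MeV, via λ = hc/E).
Ratio = 5.867 × 10^-13 / 4.366 × 10^-15 = 134.

134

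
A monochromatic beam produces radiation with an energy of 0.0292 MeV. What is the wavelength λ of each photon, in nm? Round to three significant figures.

0.0425 nm

Use h = 6.62607015e-34 J·s, c = 2.99792458e8 m/s, 1 eV = 1.602176634e-19 J.
First convert: E = 0.0292 MeV = 4.6784e-15 J.
For a photon λ = hc/E, so λ = 4.246e-11 m.
Converting to nm: λ = 0.04246 nm ≈ 0.0425 nm.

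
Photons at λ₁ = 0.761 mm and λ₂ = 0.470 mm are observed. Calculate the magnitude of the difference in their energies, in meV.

Using E = hc/λ: E₁ = 2.610·10^-22 J, E₂ = 4.226·10^-22 J.
|ΔE| = |2.610·10^-22 − 4.226·10^-22| = 1.62·10^-22 J = 1.01 meV.

1.01 meV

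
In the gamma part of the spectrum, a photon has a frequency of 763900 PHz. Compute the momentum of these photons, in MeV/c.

First convert: f = 763900 PHz = 7.639·10^20 Hz.
Apply p = hf/c: p = 1.688·10^-21 kg·m/s.
Converting to MeV/c: p = 3.159 MeV/c ≈ 3.16 MeV/c.

3.16 MeV/c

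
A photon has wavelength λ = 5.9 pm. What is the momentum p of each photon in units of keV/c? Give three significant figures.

210 keV/c

In SI units: λ = 5.9 pm = 5.9e-12 m.
For a photon p = h/λ, so p = 1.123e-22 kg·m/s.
Converting to keV/c: p = 210.1 keV/c ≈ 210 keV/c.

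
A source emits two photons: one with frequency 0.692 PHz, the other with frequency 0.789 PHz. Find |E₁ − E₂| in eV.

0.401 eV

Using E = hf: E₁ = 4.585·10^-19 J, E₂ = 5.228·10^-19 J.
|ΔE| = |4.585·10^-19 − 5.228·10^-19| = 6.43·10^-20 J = 0.401 eV.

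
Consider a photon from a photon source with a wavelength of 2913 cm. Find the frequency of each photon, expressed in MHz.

10.3 MHz

Convert to SI: λ = 2913 cm = 29.13 m.
The photon relation is f = c/λ, giving f = 1.029e7 Hz.
Converting to MHz: f = 10.29 MHz ≈ 10.3 MHz.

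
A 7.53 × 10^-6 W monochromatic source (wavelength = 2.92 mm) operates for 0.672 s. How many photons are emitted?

7.44 × 10^16 photons

Total energy: E_total = P·t = 7.53 × 10^-6 × 0.672 = 5.060 × 10^-6 J.
Per-photon energy: E = 6.803 × 10^-23 J.
N = E_total / E_photon = 7.44 × 10^16.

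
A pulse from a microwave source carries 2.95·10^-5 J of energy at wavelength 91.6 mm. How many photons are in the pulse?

1.36·10^19 photons

Per-photon energy: E = 2.169·10^-24 J (from wavelength = 91.6 mm).
N = E_total / E_photon = 2.95·10^-5 J / 2.169·10^-24 J = 1.36·10^19.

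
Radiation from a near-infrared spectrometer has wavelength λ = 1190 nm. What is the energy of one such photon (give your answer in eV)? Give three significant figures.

Take h = 6.62607015·10^-34 J·s, c = 2.99792458·10^8 m/s, 1 eV = 1.602176634·10^-19 J.
In SI units: λ = 1190 nm = 1.19·10^-6 m.
The photon relation is E = hc/λ, giving E = 1.669·10^-19 J.
Converting to eV: E = 1.042 eV ≈ 1.04 eV.

1.04 eV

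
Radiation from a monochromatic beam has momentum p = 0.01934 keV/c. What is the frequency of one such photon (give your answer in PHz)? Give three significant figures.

4.68 PHz

Use h = 6.62607015 × 10^-34 J·s, c = 2.99792458 × 10^8 m/s, 1 eV = 1.602176634 × 10^-19 J.
First convert: p = 0.01934 keV/c = 1.0336 × 10^-26 kg·m/s.
Apply f = pc/h: f = 4.676 × 10^15 Hz.
Converting to PHz: f = 4.676 PHz ≈ 4.68 PHz.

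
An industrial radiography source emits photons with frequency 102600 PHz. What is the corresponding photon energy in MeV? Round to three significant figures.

(h = 6.62607015e-34 J·s, 1 eV = 1.602176634e-19 J.)
First convert: f = 102600 PHz = 1.026e20 Hz.
For a photon E = hf, so E = 6.798e-14 J.
Converting to MeV: E = 0.4243 MeV ≈ 0.424 MeV.

0.424 MeV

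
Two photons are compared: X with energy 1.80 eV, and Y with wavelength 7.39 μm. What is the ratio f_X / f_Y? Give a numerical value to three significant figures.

10.7

f_X = 4.352e14 Hz (from energy = 1.80 eV, via f = E/h).
f_Y = 4.057e13 Hz (from wavelength = 7.39 μm, via f = c/λ).
Ratio = 4.352e14 / 4.057e13 = 10.7.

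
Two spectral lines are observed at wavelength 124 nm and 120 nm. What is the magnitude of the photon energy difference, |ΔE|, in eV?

Using E = hc/λ: E₁ = 1.602e-18 J, E₂ = 1.655e-18 J.
|ΔE| = |1.602e-18 − 1.655e-18| = 5.34e-20 J = 0.333 eV.

0.333 eV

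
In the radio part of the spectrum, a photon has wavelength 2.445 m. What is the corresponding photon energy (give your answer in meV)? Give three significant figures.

For a photon E = hc/λ, so E = 8.125 × 10^-26 J.
Converting to meV: E = 5.071 × 10^-4 meV ≈ 5.07 × 10^-4 meV.

5.07 × 10^-4 meV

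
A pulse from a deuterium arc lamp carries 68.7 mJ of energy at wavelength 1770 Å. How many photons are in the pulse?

6.12e16 photons

Per-photon energy: E = 1.122e-18 J (from wavelength = 1770 Å).
N = E_total / E_photon = 0.0687 J / 1.122e-18 J = 6.12e16.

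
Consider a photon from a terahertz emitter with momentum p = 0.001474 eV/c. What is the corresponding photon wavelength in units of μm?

(h = 6.62607015 × 10^-34 J·s, c = 2.99792458 × 10^8 m/s, 1 eV = 1.602176634 × 10^-19 J.)
In SI units: p = 0.001474 eV/c = 7.8775 × 10^-31 kg·m/s.
Since λ = h/p for a photon, λ = 8.411 × 10^-4 m.
Converting to μm: λ = 841.1 μm ≈ 841 μm.

841 μm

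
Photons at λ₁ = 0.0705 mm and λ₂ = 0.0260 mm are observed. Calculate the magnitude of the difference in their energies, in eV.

0.0301 eV

Using E = hc/λ: E₁ = 2.818e-21 J, E₂ = 7.640e-21 J.
|ΔE| = |2.818e-21 − 7.640e-21| = 4.82e-21 J = 0.0301 eV.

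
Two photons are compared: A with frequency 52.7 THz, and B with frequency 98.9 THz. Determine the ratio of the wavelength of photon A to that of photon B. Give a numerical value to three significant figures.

1.88

λ_A = 5.689·10^-6 m (from frequency = 52.7 THz, via λ = c/f).
λ_B = 3.031·10^-6 m (from frequency = 98.9 THz, via λ = c/f).
Ratio = 5.689·10^-6 / 3.031·10^-6 = 1.88.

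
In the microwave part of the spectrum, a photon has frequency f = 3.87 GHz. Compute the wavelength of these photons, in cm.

7.75 cm

(c = 2.99792458·10^8 m/s.)
In SI units: f = 3.87 GHz = 3.87·10^9 Hz.
Since λ = c/f for a photon, λ = 0.07747 m.
Converting to cm: λ = 7.747 cm ≈ 7.75 cm.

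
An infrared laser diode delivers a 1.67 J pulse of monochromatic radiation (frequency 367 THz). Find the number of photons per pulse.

Per-photon energy: E = 2.432 × 10^-19 J (from frequency = 367 THz).
N = E_total / E_photon = 1.67 J / 2.432 × 10^-19 J = 6.87 × 10^18.

6.87 × 10^18 photons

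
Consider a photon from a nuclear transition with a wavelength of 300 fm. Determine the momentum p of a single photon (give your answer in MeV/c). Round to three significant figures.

Take h = 6.62607015·10^-34 J·s, c = 2.99792458·10^8 m/s, 1 eV = 1.602176634·10^-19 J.
First convert: λ = 300 fm = 3.00·10^-13 m.
The photon relation is p = h/λ, giving p = 2.209·10^-21 kg·m/s.
Converting to MeV/c: p = 4.133 MeV/c ≈ 4.13 MeV/c.

4.13 MeV/c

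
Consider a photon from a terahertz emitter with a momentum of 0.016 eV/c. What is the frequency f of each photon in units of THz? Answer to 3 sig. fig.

3.87 THz

(h = 6.62607015 × 10^-34 J·s, c = 2.99792458 × 10^8 m/s, 1 eV = 1.602176634 × 10^-19 J.)
In SI units: p = 0.016 eV/c = 8.5509 × 10^-30 kg·m/s.
The photon relation is f = pc/h, giving f = 3.869 × 10^12 Hz.
Converting to THz: f = 3.869 THz ≈ 3.87 THz.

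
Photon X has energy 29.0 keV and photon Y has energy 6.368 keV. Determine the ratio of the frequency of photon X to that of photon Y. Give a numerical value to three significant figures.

4.55

f_X = 7.012e18 Hz (from energy = 29.0 keV, via f = E/h).
f_Y = 1.540e18 Hz (from energy = 6.368 keV, via f = E/h).
Ratio = 7.012e18 / 1.540e18 = 4.55.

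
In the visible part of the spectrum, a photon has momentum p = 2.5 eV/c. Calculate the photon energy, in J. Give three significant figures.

Take c = 2.99792458 × 10^8 m/s, 1 eV = 1.602176634 × 10^-19 J.
First convert: p = 2.5 eV/c = 1.3361 × 10^-27 kg·m/s.
Since E = pc for a photon, E = 4.005 × 10^-19 J.
So E ≈ 4.01 × 10^-19 J.

4.01 × 10^-19 J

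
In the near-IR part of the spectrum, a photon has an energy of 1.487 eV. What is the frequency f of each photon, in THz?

Use h = 6.62607015e-34 J·s, 1 eV = 1.602176634e-19 J.
Convert to SI: E = 1.487 eV = 2.3824e-19 J.
Apply f = E/h: f = 3.596e14 Hz.
Converting to THz: f = 359.6 THz ≈ 360 THz.

360 THz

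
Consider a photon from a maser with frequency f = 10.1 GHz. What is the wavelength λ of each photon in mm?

29.7 mm

(c = 2.99792458·10^8 m/s.)
Convert to SI: f = 10.1 GHz = 1.01·10^10 Hz.
Apply λ = c/f: λ = 0.02968 m.
Converting to mm: λ = 29.68 mm ≈ 29.7 mm.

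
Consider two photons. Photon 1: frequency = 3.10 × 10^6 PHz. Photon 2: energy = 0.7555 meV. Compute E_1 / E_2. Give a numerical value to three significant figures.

E_1 = 2.054 × 10^-12 J (from frequency = 3.10 × 10^6 PHz, via E = hf).
E_2 = 1.210 × 10^-22 J (from energy = 0.7555 meV, via E given directly).
Ratio = 2.054 × 10^-12 / 1.210 × 10^-22 = 1.70 × 10^10.

1.70 × 10^10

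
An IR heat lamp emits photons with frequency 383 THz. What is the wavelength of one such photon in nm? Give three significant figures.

Use c = 2.99792458e8 m/s.
First convert: f = 383 THz = 3.83e14 Hz.
Since λ = c/f for a photon, λ = 7.827e-7 m.
Converting to nm: λ = 782.7 nm ≈ 783 nm.

783 nm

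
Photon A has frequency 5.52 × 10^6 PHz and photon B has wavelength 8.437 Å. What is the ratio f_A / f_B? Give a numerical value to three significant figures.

f_A = 5.520 × 10^21 Hz (from frequency = 5.52 × 10^6 PHz, via f given directly).
f_B = 3.553 × 10^17 Hz (from wavelength = 8.437 Å, via f = c/λ).
Ratio = 5.520 × 10^21 / 3.553 × 10^17 = 1.55 × 10^4.

1.55 × 10^4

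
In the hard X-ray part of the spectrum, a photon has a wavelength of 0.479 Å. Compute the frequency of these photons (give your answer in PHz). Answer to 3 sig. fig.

(c = 2.99792458 × 10^8 m/s.)
In SI units: λ = 0.479 Å = 4.79 × 10^-11 m.
Since f = c/λ for a photon, f = 6.259 × 10^18 Hz.
Converting to PHz: f = 6259 PHz ≈ 6260 PHz.

6260 PHz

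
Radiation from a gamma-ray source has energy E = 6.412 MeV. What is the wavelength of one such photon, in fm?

193 fm

Convert to SI: E = 6.412 MeV = 1.0273e-12 J.
Apply λ = hc/E: λ = 1.934e-13 m.
Converting to fm: λ = 193.4 fm ≈ 193 fm.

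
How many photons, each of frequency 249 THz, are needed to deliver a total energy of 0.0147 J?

8.91e16 photons

Per-photon energy: E = 1.650e-19 J (from frequency = 249 THz).
N = E_total / E_photon = 0.0147 J / 1.650e-19 J = 8.91e16.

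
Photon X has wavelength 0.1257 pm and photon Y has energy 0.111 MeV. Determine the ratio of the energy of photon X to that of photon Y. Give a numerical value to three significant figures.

E_X = 1.580·10^-12 J (from wavelength = 0.1257 pm, via E = hc/λ).
E_Y = 1.778·10^-14 J (from energy = 0.111 MeV, via E given directly).
Ratio = 1.580·10^-12 / 1.778·10^-14 = 88.9.

88.9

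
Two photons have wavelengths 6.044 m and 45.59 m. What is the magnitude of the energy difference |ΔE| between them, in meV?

1.78e-4 meV

Using E = hc/λ: E₁ = 3.2866e-26 J, E₂ = 4.3572e-27 J.
|ΔE| = |3.2866e-26 − 4.3572e-27| = 2.85e-26 J = 1.78e-4 meV.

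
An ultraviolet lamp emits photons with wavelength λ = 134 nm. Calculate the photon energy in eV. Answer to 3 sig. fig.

Use h = 6.62607015·10^-34 J·s, c = 2.99792458·10^8 m/s, 1 eV = 1.602176634·10^-19 J.
First convert: λ = 134 nm = 1.34·10^-7 m.
Since E = hc/λ for a photon, E = 1.482·10^-18 J.
Converting to eV: E = 9.253 eV ≈ 9.25 eV.

9.25 eV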